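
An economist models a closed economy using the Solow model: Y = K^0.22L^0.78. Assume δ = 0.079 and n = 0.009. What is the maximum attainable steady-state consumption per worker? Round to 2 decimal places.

c_gold ≈ 1.01

The effective depreciation rate is n + δ = 0.009 + 0.079 = 0.088.
Maximizing c = f(k) − (n+δ)·k gives f'(k) = n+δ, i.e. 0.22·k^(0.22−1) = 0.088, so k_gold = (0.22/0.088)^(1/0.78) ≈ 3.2373.
y_gold = 3.2373^0.22 ≈ 1.2949.
c_gold = y_gold − (n+δ)·k_gold = 1.2949 − 0.088·3.2373 ≈ 1.0100.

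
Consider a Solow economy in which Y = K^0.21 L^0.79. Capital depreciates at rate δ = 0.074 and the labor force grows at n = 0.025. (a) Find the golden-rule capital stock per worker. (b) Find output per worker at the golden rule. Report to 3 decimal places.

Break-even investment rate: n + δ = 0.025 + 0.074 = 0.099.
Golden rule sets MPK = n+δ: 0.21·k^(0.21−1) = 0.099, so k_gold = (0.21/0.099)^(1/0.79) ≈ 2.5906.
y_gold = 2.5906^0.21 ≈ 1.2213.

(a) k_gold ≈ 2.591; (b) y_gold ≈ 1.221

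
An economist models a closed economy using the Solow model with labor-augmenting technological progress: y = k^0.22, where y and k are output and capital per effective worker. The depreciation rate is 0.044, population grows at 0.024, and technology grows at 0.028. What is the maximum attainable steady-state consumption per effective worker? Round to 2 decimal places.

c_gold ≈ 0.99

n + g + δ = 0.024 + 0.028 + 0.044 = 0.096.
Golden rule sets MPK = n+g+δ: 0.22·k^(0.22−1) = 0.096, so k_gold = (0.22/0.096)^(1/0.78) ≈ 2.8956.
y_gold = 2.8956^0.22 ≈ 1.2635.
c_gold = y_gold − (n+g+δ)·k_gold = 1.2635 − 0.096·2.8956 ≈ 0.9855.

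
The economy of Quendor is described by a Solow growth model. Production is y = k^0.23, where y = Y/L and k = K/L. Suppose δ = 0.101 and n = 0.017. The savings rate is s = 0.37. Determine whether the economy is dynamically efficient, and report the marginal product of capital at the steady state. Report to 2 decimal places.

dynamically inefficient; MPK ≈ 0.07

The effective depreciation rate is n + δ = 0.017 + 0.101 = 0.118.
Steady-state k*: s·k^0.23 = 0.118·k gives k* = (0.37/0.118)^(1/0.77) ≈ 4.4113.
MPK = 0.23·4.4113^(-0.77) ≈ 0.0734.
MPK < n+δ = 0.118, so the economy is dynamically inefficient (over-saving).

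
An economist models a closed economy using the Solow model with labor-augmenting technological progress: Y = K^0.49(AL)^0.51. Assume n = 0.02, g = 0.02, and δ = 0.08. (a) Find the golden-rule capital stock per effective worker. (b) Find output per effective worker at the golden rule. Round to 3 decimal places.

(a) k_gold ≈ 15.779; (b) y_gold ≈ 3.864

Break-even investment rate: n + g + δ = 0.02 + 0.02 + 0.08 = 0.12.
Maximizing c = f(k) − (n+g+δ)·k gives f'(k) = n+g+δ, i.e. 0.49·k^(0.49−1) = 0.12, so k_gold = (0.49/0.12)^(1/0.51) ≈ 15.7786.
y_gold = 15.7786^0.49 ≈ 3.8641.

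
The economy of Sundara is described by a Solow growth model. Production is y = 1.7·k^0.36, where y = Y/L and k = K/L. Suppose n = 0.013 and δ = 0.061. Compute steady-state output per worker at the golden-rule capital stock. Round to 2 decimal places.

The effective depreciation rate is n + δ = 0.013 + 0.061 = 0.074.
Setting f'(k) = n+δ gives 0.36·1.7·k^(0.36−1) = 0.074, hence k_gold = (0.36·1.7/0.074)^(1/0.64) ≈ 27.1409.
Output: y_gold = 1.7·k_gold^0.36 = 1.7·27.1409^0.36 ≈ 5.5790.

y_gold ≈ 5.58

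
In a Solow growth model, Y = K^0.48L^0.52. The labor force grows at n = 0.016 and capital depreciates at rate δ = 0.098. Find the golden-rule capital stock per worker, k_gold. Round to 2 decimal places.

k_gold ≈ 15.87

The effective depreciation rate is n + δ = 0.016 + 0.098 = 0.114.
Setting f'(k) = n+δ gives 0.48·k^(0.48−1) = 0.114, hence k_gold = (0.48/0.114)^(1/0.52) ≈ 15.8726.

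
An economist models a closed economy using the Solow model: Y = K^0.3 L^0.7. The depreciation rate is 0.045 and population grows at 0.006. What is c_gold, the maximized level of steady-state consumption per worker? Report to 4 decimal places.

c_gold ≈ 1.4959

n + δ = 0.006 + 0.045 = 0.051.
At the golden rule the marginal product of capital equals n+δ: 0.3·k^(0.3−1) = 0.051. Solving, k_gold = (0.3/0.051)^(1/0.7) ≈ 12.5707.
y_gold = 12.5707^0.3 ≈ 2.1370.
c_gold = y_gold − (n+δ)·k_gold = 2.1370 − 0.051·12.5707 ≈ 1.4959.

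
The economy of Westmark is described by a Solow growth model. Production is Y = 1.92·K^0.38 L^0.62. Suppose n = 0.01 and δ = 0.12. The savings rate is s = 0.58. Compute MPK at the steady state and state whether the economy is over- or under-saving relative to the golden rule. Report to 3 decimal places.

Capital per worker breaks even when investment replaces (n + δ)·k; here n + δ = 0.13.
Steady-state k*: s·A·k^0.38 = 0.13·k gives k* = (0.58·1.92/0.13)^(1/0.62) ≈ 31.9517.
MPK = 0.38·1.92·31.9517^(-0.62) ≈ 0.0852.
MPK < n+δ = 0.13, so the economy is dynamically inefficient (over-saving).

over-saving; MPK ≈ 0.085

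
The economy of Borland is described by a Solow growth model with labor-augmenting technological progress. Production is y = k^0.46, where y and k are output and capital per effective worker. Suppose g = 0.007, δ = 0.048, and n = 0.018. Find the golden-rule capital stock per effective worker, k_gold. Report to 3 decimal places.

k_gold ≈ 30.230

Capital per effective worker breaks even when investment replaces (n + g + δ)·k; here n + g + δ = 0.073.
Setting f'(k) = n+g+δ gives 0.46·k^(0.46−1) = 0.073, hence k_gold = (0.46/0.073)^(1/0.54) ≈ 30.2298.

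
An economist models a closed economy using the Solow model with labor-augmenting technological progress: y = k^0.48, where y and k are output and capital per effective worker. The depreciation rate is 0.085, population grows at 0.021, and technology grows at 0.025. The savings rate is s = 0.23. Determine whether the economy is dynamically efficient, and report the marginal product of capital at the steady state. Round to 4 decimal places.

Break-even investment rate: n + g + δ = 0.021 + 0.025 + 0.085 = 0.131.
Steady-state k*: s·k^0.48 = 0.131·k gives k* = (0.23/0.131)^(1/0.52) ≈ 2.9519.
MPK = 0.48·2.9519^(-0.52) ≈ 0.2734.
MPK > n+g+δ = 0.131, so the economy is dynamically efficient (under-saving).

dynamically efficient; MPK ≈ 0.2734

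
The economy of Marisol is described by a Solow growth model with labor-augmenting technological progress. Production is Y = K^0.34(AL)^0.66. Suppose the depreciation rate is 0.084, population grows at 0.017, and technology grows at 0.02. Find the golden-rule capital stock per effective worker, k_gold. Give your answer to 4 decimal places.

The effective depreciation rate is n + g + δ = 0.017 + 0.02 + 0.084 = 0.121.
Golden rule sets MPK = n+g+δ: 0.34·k^(0.34−1) = 0.121, so k_gold = (0.34/0.121)^(1/0.66) ≈ 4.7845.

k_gold ≈ 4.7845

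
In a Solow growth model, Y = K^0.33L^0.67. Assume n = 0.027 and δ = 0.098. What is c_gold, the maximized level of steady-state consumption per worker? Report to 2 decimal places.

Break-even investment rate: n + δ = 0.027 + 0.098 = 0.125.
At the golden rule the marginal product of capital equals n+δ: 0.33·k^(0.33−1) = 0.125. Solving, k_gold = (0.33/0.125)^(1/0.67) ≈ 4.2585.
y_gold = 4.2585^0.33 ≈ 1.6131.
c_gold = y_gold − (n+δ)·k_gold = 1.6131 − 0.125·4.2585 ≈ 1.0808.

c_gold ≈ 1.08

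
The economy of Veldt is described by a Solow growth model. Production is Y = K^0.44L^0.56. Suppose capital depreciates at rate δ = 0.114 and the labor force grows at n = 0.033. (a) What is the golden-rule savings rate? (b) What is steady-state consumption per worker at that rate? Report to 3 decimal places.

(a) s_gold = 0.440; (b) c_gold ≈ 1.325

Capital per worker breaks even when investment replaces (n + δ)·k; here n + δ = 0.147.
For Cobb-Douglas, s_gold equals capital's share: s_gold = 0.44.
Setting f'(k) = n+δ gives 0.44·k^(0.44−1) = 0.147, hence k_gold = (0.44/0.147)^(1/0.56) ≈ 7.0834.
y_gold = 7.0834^0.44 ≈ 2.3665; c_gold = (1−0.44)·y_gold ≈ 1.3252.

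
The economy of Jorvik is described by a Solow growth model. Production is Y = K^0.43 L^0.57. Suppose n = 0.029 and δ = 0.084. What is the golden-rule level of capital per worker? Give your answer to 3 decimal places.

Capital per worker breaks even when investment replaces (n + δ)·k; here n + δ = 0.113.
Setting f'(k) = n+δ gives 0.43·k^(0.43−1) = 0.113, hence k_gold = (0.43/0.113)^(1/0.57) ≈ 10.4286.

k_gold ≈ 10.429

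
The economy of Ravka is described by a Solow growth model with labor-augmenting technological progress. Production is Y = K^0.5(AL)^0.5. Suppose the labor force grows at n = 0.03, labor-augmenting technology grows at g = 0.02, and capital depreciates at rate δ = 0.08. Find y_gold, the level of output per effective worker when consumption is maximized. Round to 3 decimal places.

y_gold ≈ 3.846

The effective depreciation rate is n + g + δ = 0.03 + 0.02 + 0.08 = 0.13.
At the golden rule the marginal product of capital equals n+g+δ: 0.5·k^(0.5−1) = 0.13. Solving, k_gold = (0.5/0.13)^(1/0.5) ≈ 14.7929.
Output: y_gold = k_gold^0.5 = 14.7929^0.5 ≈ 3.8462.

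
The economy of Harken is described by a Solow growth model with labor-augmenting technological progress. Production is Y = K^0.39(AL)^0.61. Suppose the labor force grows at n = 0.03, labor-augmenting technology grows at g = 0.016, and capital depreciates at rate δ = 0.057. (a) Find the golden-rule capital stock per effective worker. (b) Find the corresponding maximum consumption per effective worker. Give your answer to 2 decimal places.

The effective depreciation rate is n + g + δ = 0.03 + 0.016 + 0.057 = 0.103.
Golden rule sets MPK = n+g+δ: 0.39·k^(0.39−1) = 0.103, so k_gold = (0.39/0.103)^(1/0.61) ≈ 8.8698.
y_gold = 8.8698^0.39 ≈ 2.3425; c_gold = y_gold − 0.103·k_gold ≈ 1.4289.

(a) k_gold ≈ 8.87; (b) c_gold ≈ 1.43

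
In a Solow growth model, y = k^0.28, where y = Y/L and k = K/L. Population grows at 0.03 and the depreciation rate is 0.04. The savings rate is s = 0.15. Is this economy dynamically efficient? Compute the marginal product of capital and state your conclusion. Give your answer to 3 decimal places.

Capital per worker breaks even when investment replaces (n + δ)·k; here n + δ = 0.07.
Steady-state k*: s·k^0.28 = 0.07·k gives k* = (0.15/0.07)^(1/0.72) ≈ 2.8821.
MPK = 0.28·2.8821^(-0.72) ≈ 0.1307.
MPK > n+δ = 0.07, so the economy is dynamically efficient (under-saving).

dynamically efficient; MPK ≈ 0.131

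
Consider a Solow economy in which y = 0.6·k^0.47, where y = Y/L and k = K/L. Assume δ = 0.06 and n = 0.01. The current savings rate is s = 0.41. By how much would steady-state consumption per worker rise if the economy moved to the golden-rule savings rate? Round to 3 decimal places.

Δc ≈ 0.015

Capital per worker breaks even when investment replaces (n + δ)·k; here n + δ = 0.07.
Current steady state (s = 0.41): k* = (0.41·0.6/0.07)^(1/0.53) ≈ 10.7123, y* = 0.6·10.7123^0.47 ≈ 1.8289, c* = (1−0.41)·1.8289 ≈ 1.0791.
Setting f'(k) = n+δ gives 0.47·0.6·k^(0.47−1) = 0.07, hence k_gold = (0.47·0.6/0.07)^(1/0.53) ≈ 13.8610.
y_gold = 0.6·13.8610^0.47 ≈ 2.0644, c_gold = y_gold − 0.07·k_gold ≈ 1.0941.
Gain: Δc = 1.0941 − 1.0791 ≈ 0.0151.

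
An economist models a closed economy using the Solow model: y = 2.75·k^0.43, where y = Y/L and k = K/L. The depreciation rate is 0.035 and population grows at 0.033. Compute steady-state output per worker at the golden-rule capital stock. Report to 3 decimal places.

The effective depreciation rate is n + δ = 0.033 + 0.035 = 0.068.
Maximizing c = f(k) − (n+δ)·k gives f'(k) = n+δ, i.e. 0.43·2.75·k^(0.43−1) = 0.068, so k_gold = (0.43·2.75/0.068)^(1/0.57) ≈ 149.9517.
Output: y_gold = 2.75·k_gold^0.43 = 2.75·149.9517^0.43 ≈ 23.7133.

y_gold ≈ 23.713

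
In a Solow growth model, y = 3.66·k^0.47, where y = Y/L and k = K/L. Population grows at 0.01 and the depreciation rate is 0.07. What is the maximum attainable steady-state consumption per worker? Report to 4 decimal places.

c_gold ≈ 29.4712

Capital per worker breaks even when investment replaces (n + δ)·k; here n + δ = 0.08.
Golden rule sets MPK = n+δ: 0.47·3.66·k^(0.47−1) = 0.08, so k_gold = (0.47·3.66/0.08)^(1/0.53) ≈ 326.6857.
y_gold = 3.66·326.6857^0.47 ≈ 55.6061.
c_gold = y_gold − (n+δ)·k_gold = 55.6061 − 0.08·326.6857 ≈ 29.4712.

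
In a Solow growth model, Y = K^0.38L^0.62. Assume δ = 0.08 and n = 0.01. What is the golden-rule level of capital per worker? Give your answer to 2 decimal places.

The effective depreciation rate is n + δ = 0.01 + 0.08 = 0.09.
At the golden rule the marginal product of capital equals n+δ: 0.38·k^(0.38−1) = 0.09. Solving, k_gold = (0.38/0.09)^(1/0.62) ≈ 10.2079.

k_gold ≈ 10.21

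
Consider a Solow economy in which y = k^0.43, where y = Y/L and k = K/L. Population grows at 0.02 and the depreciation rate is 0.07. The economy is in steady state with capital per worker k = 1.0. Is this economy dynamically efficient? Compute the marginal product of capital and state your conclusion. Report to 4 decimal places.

dynamically efficient; MPK ≈ 0.4300

Capital per worker breaks even when investment replaces (n + δ)·k; here n + δ = 0.09.
MPK = 0.43·k^(0.43−1) = 0.43·1.0^(-0.57) ≈ 0.4300.
MPK > 0.09, so the economy is dynamically efficient (under-saving).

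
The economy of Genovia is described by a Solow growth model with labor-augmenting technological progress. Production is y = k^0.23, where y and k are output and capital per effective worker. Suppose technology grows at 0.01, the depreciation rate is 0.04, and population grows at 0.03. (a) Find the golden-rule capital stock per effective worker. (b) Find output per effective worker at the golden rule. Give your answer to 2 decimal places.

(a) k_gold ≈ 3.94; (b) y_gold ≈ 1.37

Break-even investment rate: n + g + δ = 0.03 + 0.01 + 0.04 = 0.08.
Setting f'(k) = n+g+δ gives 0.23·k^(0.23−1) = 0.08, hence k_gold = (0.23/0.08)^(1/0.77) ≈ 3.9412.
y_gold = 3.9412^0.23 ≈ 1.3709.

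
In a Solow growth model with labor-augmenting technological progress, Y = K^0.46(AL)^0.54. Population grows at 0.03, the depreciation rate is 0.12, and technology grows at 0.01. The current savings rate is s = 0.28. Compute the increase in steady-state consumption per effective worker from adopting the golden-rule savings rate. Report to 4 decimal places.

n + g + δ = 0.03 + 0.01 + 0.12 = 0.16.
Current steady state (s = 0.28): k* = (0.28/0.16)^(1/0.54) ≈ 2.8188, y* = 2.8188^0.46 ≈ 1.6108, c* = (1−0.28)·1.6108 ≈ 1.1598.
Maximizing c = f(k) − (n+g+δ)·k gives f'(k) = n+g+δ, i.e. 0.46·k^(0.46−1) = 0.16, so k_gold = (0.46/0.16)^(1/0.54) ≈ 7.0685.
y_gold = 7.0685^0.46 ≈ 2.4586, c_gold = y_gold − 0.16·k_gold ≈ 1.3277.
Gain: Δc = 1.3277 − 1.1598 ≈ 0.1679.

Δc ≈ 0.1679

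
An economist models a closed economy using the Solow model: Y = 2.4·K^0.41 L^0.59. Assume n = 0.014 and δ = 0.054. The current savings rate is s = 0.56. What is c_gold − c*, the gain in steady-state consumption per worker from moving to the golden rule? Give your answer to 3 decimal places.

Δc ≈ 0.669

The effective depreciation rate is n + δ = 0.014 + 0.054 = 0.068.
Current steady state (s = 0.56): k* = (0.56·2.4/0.068)^(1/0.59) ≈ 157.1898, y* = 2.4·157.1898^0.41 ≈ 19.0873, c* = (1−0.56)·19.0873 ≈ 8.3984.
At the golden rule the marginal product of capital equals n+δ: 0.41·2.4·k^(0.41−1) = 0.068. Solving, k_gold = (0.41·2.4/0.068)^(1/0.59) ≈ 92.6671.
y_gold = 2.4·92.6671^0.41 ≈ 15.3692, c_gold = y_gold − 0.068·k_gold ≈ 9.0678.
Gain: Δc = 9.0678 − 8.3984 ≈ 0.6694.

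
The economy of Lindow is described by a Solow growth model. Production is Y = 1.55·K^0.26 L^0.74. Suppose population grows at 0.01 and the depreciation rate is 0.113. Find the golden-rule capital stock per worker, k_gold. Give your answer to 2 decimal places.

k_gold ≈ 4.97

Capital per worker breaks even when investment replaces (n + δ)·k; here n + δ = 0.123.
Golden rule sets MPK = n+δ: 0.26·1.55·k^(0.26−1) = 0.123, so k_gold = (0.26·1.55/0.123)^(1/0.74) ≈ 4.9715.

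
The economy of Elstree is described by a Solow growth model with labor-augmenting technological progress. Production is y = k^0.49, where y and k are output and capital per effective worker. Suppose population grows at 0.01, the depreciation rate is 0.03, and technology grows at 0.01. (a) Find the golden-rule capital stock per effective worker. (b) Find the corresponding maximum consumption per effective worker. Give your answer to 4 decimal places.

(a) k_gold ≈ 87.8174; (b) c_gold ≈ 4.5701

The effective depreciation rate is n + g + δ = 0.01 + 0.01 + 0.03 = 0.05.
At the golden rule the marginal product of capital equals n+g+δ: 0.49·k^(0.49−1) = 0.05. Solving, k_gold = (0.49/0.05)^(1/0.51) ≈ 87.8174.
y_gold = 87.8174^0.49 ≈ 8.9610; c_gold = y_gold − 0.05·k_gold ≈ 4.5701.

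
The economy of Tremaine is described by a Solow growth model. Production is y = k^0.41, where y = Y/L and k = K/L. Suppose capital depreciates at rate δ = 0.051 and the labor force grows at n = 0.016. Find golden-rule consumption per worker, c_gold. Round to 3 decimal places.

Break-even investment rate: n + δ = 0.016 + 0.051 = 0.067.
At the golden rule the marginal product of capital equals n+δ: 0.41·k^(0.41−1) = 0.067. Solving, k_gold = (0.41/0.067)^(1/0.59) ≈ 21.5479.
y_gold = 21.5479^0.41 ≈ 3.5212.
c_gold = y_gold − (n+δ)·k_gold = 3.5212 − 0.067·21.5479 ≈ 2.0775.

c_gold ≈ 2.078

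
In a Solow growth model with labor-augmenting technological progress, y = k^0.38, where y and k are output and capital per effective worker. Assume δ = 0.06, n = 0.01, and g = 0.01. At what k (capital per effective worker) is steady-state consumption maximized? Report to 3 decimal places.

k_gold ≈ 12.344

The effective depreciation rate is n + g + δ = 0.01 + 0.01 + 0.06 = 0.08.
Golden rule sets MPK = n+g+δ: 0.38·k^(0.38−1) = 0.08, so k_gold = (0.38/0.08)^(1/0.62) ≈ 12.3436.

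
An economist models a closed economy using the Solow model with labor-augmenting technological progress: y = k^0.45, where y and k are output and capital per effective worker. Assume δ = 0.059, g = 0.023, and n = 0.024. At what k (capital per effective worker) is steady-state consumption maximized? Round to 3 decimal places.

n + g + δ = 0.024 + 0.023 + 0.059 = 0.106.
Maximizing c = f(k) − (n+g+δ)·k gives f'(k) = n+g+δ, i.e. 0.45·k^(0.45−1) = 0.106, so k_gold = (0.45/0.106)^(1/0.55) ≈ 13.8563.

k_gold ≈ 13.856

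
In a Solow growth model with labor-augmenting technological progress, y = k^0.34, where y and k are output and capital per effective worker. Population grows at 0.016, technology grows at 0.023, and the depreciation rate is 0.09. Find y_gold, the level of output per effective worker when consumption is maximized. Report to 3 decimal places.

Capital per effective worker breaks even when investment replaces (n + g + δ)·k; here n + g + δ = 0.129.
Golden rule sets MPK = n+g+δ: 0.34·k^(0.34−1) = 0.129, so k_gold = (0.34/0.129)^(1/0.66) ≈ 4.3422.
Output: y_gold = k_gold^0.34 = 4.3422^0.34 ≈ 1.6475.

y_gold ≈ 1.647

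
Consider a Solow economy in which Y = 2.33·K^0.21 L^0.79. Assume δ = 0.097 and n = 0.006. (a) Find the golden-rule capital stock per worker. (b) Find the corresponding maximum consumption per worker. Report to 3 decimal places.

(a) k_gold ≈ 7.188; (b) c_gold ≈ 2.785

Capital per worker breaks even when investment replaces (n + δ)·k; here n + δ = 0.103.
Golden rule sets MPK = n+δ: 0.21·2.33·k^(0.21−1) = 0.103, so k_gold = (0.21·2.33/0.103)^(1/0.79) ≈ 7.1884.
y_gold = 2.33·7.1884^0.21 ≈ 3.5257; c_gold = y_gold − 0.103·k_gold ≈ 2.7853.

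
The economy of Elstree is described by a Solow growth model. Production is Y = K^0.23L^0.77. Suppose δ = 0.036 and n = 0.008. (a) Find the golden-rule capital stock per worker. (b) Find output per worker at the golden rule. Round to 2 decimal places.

(a) k_gold ≈ 8.57; (b) y_gold ≈ 1.64

n + δ = 0.008 + 0.036 = 0.044.
Setting f'(k) = n+δ gives 0.23·k^(0.23−1) = 0.044, hence k_gold = (0.23/0.044)^(1/0.77) ≈ 8.5669.
y_gold = 8.5669^0.23 ≈ 1.6389.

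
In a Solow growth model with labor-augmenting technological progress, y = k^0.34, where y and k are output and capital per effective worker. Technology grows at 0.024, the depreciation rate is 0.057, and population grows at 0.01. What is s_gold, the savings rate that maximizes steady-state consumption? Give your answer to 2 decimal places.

s_gold = 0.34

Break-even investment rate: n + g + δ = 0.01 + 0.024 + 0.057 = 0.091.
At the golden rule MPK = n+g+δ, and in any Cobb-Douglas steady state s = (n+g+δ)·k/y = MPK·k/y = capital's share 0.34.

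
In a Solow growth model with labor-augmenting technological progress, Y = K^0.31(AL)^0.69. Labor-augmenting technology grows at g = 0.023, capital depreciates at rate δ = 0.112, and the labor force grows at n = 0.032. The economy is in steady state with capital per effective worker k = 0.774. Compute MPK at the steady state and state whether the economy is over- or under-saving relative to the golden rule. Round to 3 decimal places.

The effective depreciation rate is n + g + δ = 0.032 + 0.023 + 0.112 = 0.167.
MPK = 0.31·k^(0.31−1) = 0.31·0.774^(-0.69) ≈ 0.3699.
MPK > 0.167, so the economy is dynamically efficient (under-saving).

under-saving; MPK ≈ 0.370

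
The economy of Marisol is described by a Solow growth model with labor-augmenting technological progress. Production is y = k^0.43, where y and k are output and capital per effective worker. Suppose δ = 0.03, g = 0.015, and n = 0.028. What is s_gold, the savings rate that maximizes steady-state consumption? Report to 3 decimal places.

s_gold = 0.430

Capital per effective worker breaks even when investment replaces (n + g + δ)·k; here n + g + δ = 0.073.
At the golden rule MPK = n+g+δ, and in any Cobb-Douglas steady state s = (n+g+δ)·k/y = MPK·k/y = capital's share 0.43.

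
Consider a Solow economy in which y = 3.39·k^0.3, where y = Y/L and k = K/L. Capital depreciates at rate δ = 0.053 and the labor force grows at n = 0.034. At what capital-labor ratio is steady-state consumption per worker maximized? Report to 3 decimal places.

Capital per worker breaks even when investment replaces (n + δ)·k; here n + δ = 0.087.
At the golden rule the marginal product of capital equals n+δ: 0.3·3.39·k^(0.3−1) = 0.087. Solving, k_gold = (0.3·3.39/0.087)^(1/0.7) ≈ 33.5298.

k_gold ≈ 33.530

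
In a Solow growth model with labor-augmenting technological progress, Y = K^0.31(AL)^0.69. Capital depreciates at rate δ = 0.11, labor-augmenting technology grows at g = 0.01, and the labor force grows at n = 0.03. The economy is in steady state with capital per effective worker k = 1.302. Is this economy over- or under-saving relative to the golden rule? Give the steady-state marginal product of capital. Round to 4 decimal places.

under-saving; MPK ≈ 0.2584

Capital per effective worker breaks even when investment replaces (n + g + δ)·k; here n + g + δ = 0.15.
MPK = 0.31·k^(0.31−1) = 0.31·1.302^(-0.69) ≈ 0.2584.
MPK > 0.15, so the economy is dynamically efficient (under-saving).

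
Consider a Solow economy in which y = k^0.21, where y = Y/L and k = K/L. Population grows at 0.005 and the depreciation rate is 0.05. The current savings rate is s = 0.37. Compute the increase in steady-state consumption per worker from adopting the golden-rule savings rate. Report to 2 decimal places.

Capital per worker breaks even when investment replaces (n + δ)·k; here n + δ = 0.055.
Current steady state (s = 0.37): k* = (0.37/0.055)^(1/0.79) ≈ 11.1660, y* = 11.1660^0.21 ≈ 1.6598, c* = (1−0.37)·1.6598 ≈ 1.0457.
At the golden rule the marginal product of capital equals n+δ: 0.21·k^(0.21−1) = 0.055. Solving, k_gold = (0.21/0.055)^(1/0.79) ≈ 5.4516.
y_gold = 5.4516^0.21 ≈ 1.4278, c_gold = y_gold − 0.055·k_gold ≈ 1.1280.
Gain: Δc = 1.1280 − 1.0457 ≈ 0.0823.

Δc ≈ 0.08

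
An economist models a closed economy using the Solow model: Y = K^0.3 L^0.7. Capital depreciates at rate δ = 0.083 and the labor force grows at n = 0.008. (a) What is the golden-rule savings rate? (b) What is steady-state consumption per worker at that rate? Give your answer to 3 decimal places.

The effective depreciation rate is n + δ = 0.008 + 0.083 = 0.091.
For Cobb-Douglas, s_gold equals capital's share: s_gold = 0.3.
Maximizing c = f(k) − (n+δ)·k gives f'(k) = n+δ, i.e. 0.3·k^(0.3−1) = 0.091, so k_gold = (0.3/0.091)^(1/0.7) ≈ 5.4969.
y_gold = 5.4969^0.3 ≈ 1.6674; c_gold = (1−0.3)·y_gold ≈ 1.1672.

(a) s_gold = 0.300; (b) c_gold ≈ 1.167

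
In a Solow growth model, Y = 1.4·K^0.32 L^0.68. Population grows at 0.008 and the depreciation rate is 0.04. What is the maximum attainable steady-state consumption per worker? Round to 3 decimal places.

c_gold ≈ 2.723

Break-even investment rate: n + δ = 0.008 + 0.04 = 0.048.
Setting f'(k) = n+δ gives 0.32·1.4·k^(0.32−1) = 0.048, hence k_gold = (0.32·1.4/0.048)^(1/0.68) ≈ 26.7008.
y_gold = 1.4·26.7008^0.32 ≈ 4.0051.
c_gold = y_gold − (n+δ)·k_gold = 4.0051 − 0.048·26.7008 ≈ 2.7235.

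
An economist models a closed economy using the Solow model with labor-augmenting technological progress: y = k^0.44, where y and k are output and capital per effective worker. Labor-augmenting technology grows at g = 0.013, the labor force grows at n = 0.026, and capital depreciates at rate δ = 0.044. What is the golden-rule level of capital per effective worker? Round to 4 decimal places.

Break-even investment rate: n + g + δ = 0.026 + 0.013 + 0.044 = 0.083.
Golden rule sets MPK = n+g+δ: 0.44·k^(0.44−1) = 0.083, so k_gold = (0.44/0.083)^(1/0.56) ≈ 19.6574.

k_gold ≈ 19.6574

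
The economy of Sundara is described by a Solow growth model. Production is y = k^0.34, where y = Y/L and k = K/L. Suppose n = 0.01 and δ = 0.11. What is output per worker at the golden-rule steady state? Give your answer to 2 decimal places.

n + δ = 0.01 + 0.11 = 0.12.
Golden rule sets MPK = n+δ: 0.34·k^(0.34−1) = 0.12, so k_gold = (0.34/0.12)^(1/0.66) ≈ 4.8451.
Output: y_gold = k_gold^0.34 = 4.8451^0.34 ≈ 1.7100.

y_gold ≈ 1.71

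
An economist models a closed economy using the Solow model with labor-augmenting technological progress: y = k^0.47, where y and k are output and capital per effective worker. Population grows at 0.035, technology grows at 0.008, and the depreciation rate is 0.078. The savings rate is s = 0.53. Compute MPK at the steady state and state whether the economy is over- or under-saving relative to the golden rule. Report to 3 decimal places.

n + g + δ = 0.035 + 0.008 + 0.078 = 0.121.
Steady-state k*: s·k^0.47 = 0.121·k gives k* = (0.53/0.121)^(1/0.53) ≈ 16.2315.
MPK = 0.47·16.2315^(-0.53) ≈ 0.1073.
MPK < n+g+δ = 0.121, so the economy is dynamically inefficient (over-saving).

over-saving; MPK ≈ 0.107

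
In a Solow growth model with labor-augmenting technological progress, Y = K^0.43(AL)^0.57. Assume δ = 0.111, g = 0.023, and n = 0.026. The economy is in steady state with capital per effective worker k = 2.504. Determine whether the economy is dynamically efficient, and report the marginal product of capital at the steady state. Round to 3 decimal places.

Break-even investment rate: n + g + δ = 0.026 + 0.023 + 0.111 = 0.16.
MPK = 0.43·k^(0.43−1) = 0.43·2.504^(-0.57) ≈ 0.2548.
MPK > 0.16, so the economy is dynamically efficient (under-saving).

dynamically efficient; MPK ≈ 0.255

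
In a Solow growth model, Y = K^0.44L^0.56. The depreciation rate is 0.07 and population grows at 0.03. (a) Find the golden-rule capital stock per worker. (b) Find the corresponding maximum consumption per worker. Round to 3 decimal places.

(a) k_gold ≈ 14.094; (b) c_gold ≈ 1.794

Capital per worker breaks even when investment replaces (n + δ)·k; here n + δ = 0.1.
Setting f'(k) = n+δ gives 0.44·k^(0.44−1) = 0.1, hence k_gold = (0.44/0.1)^(1/0.56) ≈ 14.0936.
y_gold = 14.0936^0.44 ≈ 3.2031; c_gold = y_gold − 0.1·k_gold ≈ 1.7937.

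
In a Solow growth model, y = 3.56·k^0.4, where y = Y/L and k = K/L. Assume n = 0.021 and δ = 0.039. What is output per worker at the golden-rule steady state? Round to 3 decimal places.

Break-even investment rate: n + δ = 0.021 + 0.039 = 0.06.
Setting f'(k) = n+δ gives 0.4·3.56·k^(0.4−1) = 0.06, hence k_gold = (0.4·3.56/0.06)^(1/0.6) ≈ 196.0038.
Output: y_gold = 3.56·k_gold^0.4 = 3.56·196.0038^0.4 ≈ 29.4006.

y_gold ≈ 29.401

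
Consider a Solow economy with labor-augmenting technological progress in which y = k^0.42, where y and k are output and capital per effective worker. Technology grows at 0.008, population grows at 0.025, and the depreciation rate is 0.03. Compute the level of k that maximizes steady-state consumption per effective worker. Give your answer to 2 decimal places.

The effective depreciation rate is n + g + δ = 0.025 + 0.008 + 0.03 = 0.063.
At the golden rule the marginal product of capital equals n+g+δ: 0.42·k^(0.42−1) = 0.063. Solving, k_gold = (0.42/0.063)^(1/0.58) ≈ 26.3349.

k_gold ≈ 26.33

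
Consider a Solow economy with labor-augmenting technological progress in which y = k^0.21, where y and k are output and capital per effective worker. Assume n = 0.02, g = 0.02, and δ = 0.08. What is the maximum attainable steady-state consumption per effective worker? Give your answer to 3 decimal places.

c_gold ≈ 0.917

Capital per effective worker breaks even when investment replaces (n + g + δ)·k; here n + g + δ = 0.12.
Setting f'(k) = n+g+δ gives 0.21·k^(0.21−1) = 0.12, hence k_gold = (0.21/0.12)^(1/0.79) ≈ 2.0307.
y_gold = 2.0307^0.21 ≈ 1.1604.
c_gold = y_gold − (n+g+δ)·k_gold = 1.1604 − 0.12·2.0307 ≈ 0.9167.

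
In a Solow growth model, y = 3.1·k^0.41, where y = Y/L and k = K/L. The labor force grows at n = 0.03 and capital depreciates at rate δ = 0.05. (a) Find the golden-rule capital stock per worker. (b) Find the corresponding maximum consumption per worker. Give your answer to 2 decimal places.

(a) k_gold ≈ 108.56; (b) c_gold ≈ 12.50

The effective depreciation rate is n + δ = 0.03 + 0.05 = 0.08.
Setting f'(k) = n+δ gives 0.41·3.1·k^(0.41−1) = 0.08, hence k_gold = (0.41·3.1/0.08)^(1/0.59) ≈ 108.5644.
y_gold = 3.1·108.5644^0.41 ≈ 21.1833; c_gold = y_gold − 0.08·k_gold ≈ 12.4981.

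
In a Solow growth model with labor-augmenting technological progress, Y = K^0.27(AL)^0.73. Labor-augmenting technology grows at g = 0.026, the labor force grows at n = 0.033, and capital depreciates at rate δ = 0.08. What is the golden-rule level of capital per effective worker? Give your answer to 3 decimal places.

k_gold ≈ 2.483

The effective depreciation rate is n + g + δ = 0.033 + 0.026 + 0.08 = 0.139.
Golden rule sets MPK = n+g+δ: 0.27·k^(0.27−1) = 0.139, so k_gold = (0.27/0.139)^(1/0.73) ≈ 2.4831.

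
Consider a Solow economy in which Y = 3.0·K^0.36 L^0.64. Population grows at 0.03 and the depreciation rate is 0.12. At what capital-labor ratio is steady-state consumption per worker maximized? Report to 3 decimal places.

Capital per worker breaks even when investment replaces (n + δ)·k; here n + δ = 0.15.
Maximizing c = f(k) − (n+δ)·k gives f'(k) = n+δ, i.e. 0.36·3.0·k^(0.36−1) = 0.15, so k_gold = (0.36·3.0/0.15)^(1/0.64) ≈ 21.8566.

k_gold ≈ 21.857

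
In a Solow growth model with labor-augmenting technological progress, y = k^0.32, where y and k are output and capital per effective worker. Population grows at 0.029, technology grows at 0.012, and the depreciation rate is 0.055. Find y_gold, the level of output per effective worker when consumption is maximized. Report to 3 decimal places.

y_gold ≈ 1.762

Break-even investment rate: n + g + δ = 0.029 + 0.012 + 0.055 = 0.096.
At the golden rule the marginal product of capital equals n+g+δ: 0.32·k^(0.32−1) = 0.096. Solving, k_gold = (0.32/0.096)^(1/0.68) ≈ 5.8741.
Output: y_gold = k_gold^0.32 = 5.8741^0.32 ≈ 1.7622.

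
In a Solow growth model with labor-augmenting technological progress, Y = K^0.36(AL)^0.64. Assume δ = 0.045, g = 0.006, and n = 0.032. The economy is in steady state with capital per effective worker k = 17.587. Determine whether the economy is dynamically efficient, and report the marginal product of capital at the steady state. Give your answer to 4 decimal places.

dynamically inefficient; MPK ≈ 0.0575

The effective depreciation rate is n + g + δ = 0.032 + 0.006 + 0.045 = 0.083.
MPK = 0.36·k^(0.36−1) = 0.36·17.587^(-0.64) ≈ 0.0575.
MPK < 0.083, so the economy is dynamically inefficient (over-saving).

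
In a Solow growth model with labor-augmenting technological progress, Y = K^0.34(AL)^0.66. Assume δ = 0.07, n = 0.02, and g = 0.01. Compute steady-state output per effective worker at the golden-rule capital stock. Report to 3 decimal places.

Capital per effective worker breaks even when investment replaces (n + g + δ)·k; here n + g + δ = 0.1.
Setting f'(k) = n+g+δ gives 0.34·k^(0.34−1) = 0.1, hence k_gold = (0.34/0.1)^(1/0.66) ≈ 6.3866.
Output: y_gold = k_gold^0.34 = 6.3866^0.34 ≈ 1.8784.

y_gold ≈ 1.878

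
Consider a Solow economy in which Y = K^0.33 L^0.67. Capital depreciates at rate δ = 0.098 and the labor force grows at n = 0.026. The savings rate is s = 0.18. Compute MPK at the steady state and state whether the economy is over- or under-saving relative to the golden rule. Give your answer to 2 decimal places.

under-saving; MPK ≈ 0.23

Capital per worker breaks even when investment replaces (n + δ)·k; here n + δ = 0.124.
Steady-state k*: s·k^0.33 = 0.124·k gives k* = (0.18/0.124)^(1/0.67) ≈ 1.7441.
MPK = 0.33·1.7441^(-0.67) ≈ 0.2273.
MPK > n+δ = 0.124, so the economy is dynamically efficient (under-saving).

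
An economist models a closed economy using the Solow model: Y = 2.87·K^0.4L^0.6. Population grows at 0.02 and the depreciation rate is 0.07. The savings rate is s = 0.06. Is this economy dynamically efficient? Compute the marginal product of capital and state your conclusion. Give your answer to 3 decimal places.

Capital per worker breaks even when investment replaces (n + δ)·k; here n + δ = 0.09.
Steady-state k*: s·A·k^0.4 = 0.09·k gives k* = (0.06·2.87/0.09)^(1/0.6) ≈ 2.9488.
MPK = 0.4·2.87·2.9488^(-0.6) ≈ 0.6000.
MPK > n+δ = 0.09, so the economy is dynamically efficient (under-saving).

dynamically efficient; MPK ≈ 0.600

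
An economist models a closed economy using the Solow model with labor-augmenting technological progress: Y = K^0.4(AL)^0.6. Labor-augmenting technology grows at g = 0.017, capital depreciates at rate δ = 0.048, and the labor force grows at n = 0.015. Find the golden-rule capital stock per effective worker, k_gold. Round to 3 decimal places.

k_gold ≈ 14.620

The effective depreciation rate is n + g + δ = 0.015 + 0.017 + 0.048 = 0.08.
Maximizing c = f(k) − (n+g+δ)·k gives f'(k) = n+g+δ, i.e. 0.4·k^(0.4−1) = 0.08, so k_gold = (0.4/0.08)^(1/0.6) ≈ 14.6201.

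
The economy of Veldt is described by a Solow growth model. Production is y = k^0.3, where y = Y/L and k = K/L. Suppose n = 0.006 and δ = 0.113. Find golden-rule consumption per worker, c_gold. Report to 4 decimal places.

Capital per worker breaks even when investment replaces (n + δ)·k; here n + δ = 0.119.
Golden rule sets MPK = n+δ: 0.3·k^(0.3−1) = 0.119, so k_gold = (0.3/0.119)^(1/0.7) ≈ 3.7469.
y_gold = 3.7469^0.3 ≈ 1.4863.
c_gold = y_gold − (n+δ)·k_gold = 1.4863 − 0.119·3.7469 ≈ 1.0404.

c_gold ≈ 1.0404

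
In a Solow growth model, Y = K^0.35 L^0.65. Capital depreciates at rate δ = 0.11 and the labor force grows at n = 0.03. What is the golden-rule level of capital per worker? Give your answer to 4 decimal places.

The effective depreciation rate is n + δ = 0.03 + 0.11 = 0.14.
At the golden rule the marginal product of capital equals n+δ: 0.35·k^(0.35−1) = 0.14. Solving, k_gold = (0.35/0.14)^(1/0.65) ≈ 4.0946.

k_gold ≈ 4.0946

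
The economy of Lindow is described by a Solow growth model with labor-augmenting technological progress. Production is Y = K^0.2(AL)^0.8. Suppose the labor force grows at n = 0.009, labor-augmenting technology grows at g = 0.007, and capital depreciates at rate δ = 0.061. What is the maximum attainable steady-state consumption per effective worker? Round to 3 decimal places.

Break-even investment rate: n + g + δ = 0.009 + 0.007 + 0.061 = 0.077.
Setting f'(k) = n+g+δ gives 0.2·k^(0.2−1) = 0.077, hence k_gold = (0.2/0.077)^(1/0.8) ≈ 3.2974.
y_gold = 3.2974^0.2 ≈ 1.2695.
c_gold = y_gold − (n+g+δ)·k_gold = 1.2695 − 0.077·3.2974 ≈ 1.0156.

c_gold ≈ 1.016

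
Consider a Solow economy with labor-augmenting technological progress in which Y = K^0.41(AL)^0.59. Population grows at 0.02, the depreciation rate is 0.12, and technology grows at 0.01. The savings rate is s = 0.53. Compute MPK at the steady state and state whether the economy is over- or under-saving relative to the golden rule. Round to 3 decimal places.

over-saving; MPK ≈ 0.116

Capital per effective worker breaks even when investment replaces (n + g + δ)·k; here n + g + δ = 0.15.
Steady-state k*: s·k^0.41 = 0.15·k gives k* = (0.53/0.15)^(1/0.59) ≈ 8.4943.
MPK = 0.41·8.4943^(-0.59) ≈ 0.1160.
MPK < n+g+δ = 0.15, so the economy is dynamically inefficient (over-saving).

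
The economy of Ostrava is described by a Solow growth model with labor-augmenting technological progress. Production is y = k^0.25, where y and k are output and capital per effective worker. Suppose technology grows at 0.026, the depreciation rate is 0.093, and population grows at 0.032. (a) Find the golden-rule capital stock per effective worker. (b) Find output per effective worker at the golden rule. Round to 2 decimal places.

Capital per effective worker breaks even when investment replaces (n + g + δ)·k; here n + g + δ = 0.151.
Setting f'(k) = n+g+δ gives 0.25·k^(0.25−1) = 0.151, hence k_gold = (0.25/0.151)^(1/0.75) ≈ 1.9586.
y_gold = 1.9586^0.25 ≈ 1.1830.

(a) k_gold ≈ 1.96; (b) y_gold ≈ 1.18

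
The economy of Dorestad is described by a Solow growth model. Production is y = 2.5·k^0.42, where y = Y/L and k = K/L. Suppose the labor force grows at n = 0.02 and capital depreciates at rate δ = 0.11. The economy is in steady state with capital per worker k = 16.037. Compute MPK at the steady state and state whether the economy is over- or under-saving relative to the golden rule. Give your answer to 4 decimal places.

under-saving; MPK ≈ 0.2100

n + δ = 0.02 + 0.11 = 0.13.
MPK = 0.42·2.5·k^(0.42−1) = 0.42·2.5·16.037^(-0.58) ≈ 0.2100.
MPK > 0.13, so the economy is dynamically efficient (under-saving).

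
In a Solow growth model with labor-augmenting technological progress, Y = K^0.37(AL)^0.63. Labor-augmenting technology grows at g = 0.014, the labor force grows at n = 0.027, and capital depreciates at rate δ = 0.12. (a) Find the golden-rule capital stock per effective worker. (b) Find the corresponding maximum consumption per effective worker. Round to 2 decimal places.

n + g + δ = 0.027 + 0.014 + 0.12 = 0.161.
At the golden rule the marginal product of capital equals n+g+δ: 0.37·k^(0.37−1) = 0.161. Solving, k_gold = (0.37/0.161)^(1/0.63) ≈ 3.7464.
y_gold = 3.7464^0.37 ≈ 1.6302; c_gold = y_gold − 0.161·k_gold ≈ 1.0270.

(a) k_gold ≈ 3.75; (b) c_gold ≈ 1.03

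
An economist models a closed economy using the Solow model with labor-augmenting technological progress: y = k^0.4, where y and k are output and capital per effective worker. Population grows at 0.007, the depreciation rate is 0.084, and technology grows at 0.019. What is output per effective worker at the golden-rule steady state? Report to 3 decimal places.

y_gold ≈ 2.365

n + g + δ = 0.007 + 0.019 + 0.084 = 0.11.
Maximizing c = f(k) − (n+g+δ)·k gives f'(k) = n+g+δ, i.e. 0.4·k^(0.4−1) = 0.11, so k_gold = (0.4/0.11)^(1/0.6) ≈ 8.5990.
Output: y_gold = k_gold^0.4 = 8.5990^0.4 ≈ 2.3647.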